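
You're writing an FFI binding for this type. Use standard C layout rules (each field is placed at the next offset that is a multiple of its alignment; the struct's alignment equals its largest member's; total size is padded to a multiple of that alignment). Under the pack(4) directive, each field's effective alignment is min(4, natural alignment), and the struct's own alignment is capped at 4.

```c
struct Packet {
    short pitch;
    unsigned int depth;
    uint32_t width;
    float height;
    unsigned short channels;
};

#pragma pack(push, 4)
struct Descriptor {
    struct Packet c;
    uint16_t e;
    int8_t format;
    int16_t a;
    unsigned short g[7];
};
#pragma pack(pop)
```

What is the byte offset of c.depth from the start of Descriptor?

4

Packet: @0: pitch [2B, align 2] → 2; +2 pad (align 4); @4: depth [4B, align 4] → 8; @8: width [4B, align 4] → 12; @12: height [4B, align 4] → 16; @16: channels [2B, align 2] → 18; +2 tail pad (align 4); size 20, align 4
@0: c [20B, align 4] → 20
within Packet: depth at 4
0 + 4 = 4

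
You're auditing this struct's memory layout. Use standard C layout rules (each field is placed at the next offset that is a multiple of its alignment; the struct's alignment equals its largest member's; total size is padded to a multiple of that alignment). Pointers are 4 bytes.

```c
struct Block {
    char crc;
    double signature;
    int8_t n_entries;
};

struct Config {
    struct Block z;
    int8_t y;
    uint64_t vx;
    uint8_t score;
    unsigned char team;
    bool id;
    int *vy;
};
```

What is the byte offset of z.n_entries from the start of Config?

16

Block: crc at 0 (size 1, align 1) → ends 1; pad 7 to align 8 for signature; signature at 8 (size 8, align 8) → ends 16; n_entries at 16 (size 1, align 1) → ends 17; tail pad 7 to reach multiple of 8; total 24 bytes, alignment 8
z at 0 (size 24, align 8) → ends 24
within Block: n_entries at 16
0 + 16 = 16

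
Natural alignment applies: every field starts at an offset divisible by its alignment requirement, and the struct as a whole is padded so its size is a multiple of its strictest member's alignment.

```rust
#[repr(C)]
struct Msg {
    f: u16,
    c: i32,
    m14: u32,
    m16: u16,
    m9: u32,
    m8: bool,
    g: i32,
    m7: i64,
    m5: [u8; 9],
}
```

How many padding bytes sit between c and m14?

@0: f [2B, align 2] → 2
+2 pad (align 4)
@4: c [4B, align 4] → 8
@8: m14 [4B, align 4] → 12

0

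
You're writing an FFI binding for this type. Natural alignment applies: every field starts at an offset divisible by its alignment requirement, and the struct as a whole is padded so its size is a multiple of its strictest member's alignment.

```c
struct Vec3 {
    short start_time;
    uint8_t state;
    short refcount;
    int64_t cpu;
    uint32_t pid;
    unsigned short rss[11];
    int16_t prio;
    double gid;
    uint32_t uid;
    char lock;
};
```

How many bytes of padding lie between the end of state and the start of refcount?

0..2  start_time  (2B, 2-aligned)
2..3  state  (1B, 1-aligned)
3..4  -- padding (1B)
4..6  refcount  (2B, 2-aligned)

1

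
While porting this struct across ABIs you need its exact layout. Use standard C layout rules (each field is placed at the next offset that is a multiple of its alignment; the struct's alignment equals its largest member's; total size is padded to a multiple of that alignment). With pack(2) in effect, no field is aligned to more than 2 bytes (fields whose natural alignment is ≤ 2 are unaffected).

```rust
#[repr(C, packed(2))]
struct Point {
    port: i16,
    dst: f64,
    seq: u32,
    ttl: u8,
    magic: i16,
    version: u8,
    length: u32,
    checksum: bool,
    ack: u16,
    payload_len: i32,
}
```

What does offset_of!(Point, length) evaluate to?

port at 0 (size 2, align 2) → ends 2
dst at 2 (size 8, align 2) → ends 10
seq at 10 (size 4, align 2) → ends 14
ttl at 14 (size 1, align 1) → ends 15
pad 1 to align 2 for magic
magic at 16 (size 2, align 2) → ends 18
version at 18 (size 1, align 1) → ends 19
pad 1 to align 2 for length
length at 20 (size 4, align 2) → ends 24

20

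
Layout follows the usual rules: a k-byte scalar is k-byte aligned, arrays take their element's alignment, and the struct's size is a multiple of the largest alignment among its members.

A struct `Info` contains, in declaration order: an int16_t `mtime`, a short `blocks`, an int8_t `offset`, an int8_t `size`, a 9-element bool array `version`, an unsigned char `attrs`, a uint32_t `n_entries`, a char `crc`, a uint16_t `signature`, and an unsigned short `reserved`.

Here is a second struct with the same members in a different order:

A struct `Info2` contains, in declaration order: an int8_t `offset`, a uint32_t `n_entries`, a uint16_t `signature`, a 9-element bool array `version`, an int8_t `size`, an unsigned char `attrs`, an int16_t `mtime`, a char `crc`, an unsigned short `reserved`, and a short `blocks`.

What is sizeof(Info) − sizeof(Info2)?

-4

0..2  mtime  (2B, 2-aligned)
2..4  blocks  (2B, 2-aligned)
4..5  offset  (1B, 1-aligned)
5..6  size  (1B, 1-aligned)
6..15  version  (9B, 1-aligned)
15..16  attrs  (1B, 1-aligned)
16..20  n_entries  (4B, 4-aligned)
20..21  crc  (1B, 1-aligned)
21..22  -- padding (1B)
22..24  signature  (2B, 2-aligned)
24..26  reserved  (2B, 2-aligned)
26..28  -- tail padding (2B)
sizeof = 28, alignof = 4
— Info2 —
0..1  offset  (1B, 1-aligned)
1..4  -- padding (3B)
4..8  n_entries  (4B, 4-aligned)
8..10  signature  (2B, 2-aligned)
10..19  version  (9B, 1-aligned)
19..20  size  (1B, 1-aligned)
20..21  attrs  (1B, 1-aligned)
21..22  -- padding (1B)
22..24  mtime  (2B, 2-aligned)
24..25  crc  (1B, 1-aligned)
25..26  -- padding (1B)
26..28  reserved  (2B, 2-aligned)
28..30  blocks  (2B, 2-aligned)
30..32  -- tail padding (2B)
sizeof = 32, alignof = 4
28 − 32 = -4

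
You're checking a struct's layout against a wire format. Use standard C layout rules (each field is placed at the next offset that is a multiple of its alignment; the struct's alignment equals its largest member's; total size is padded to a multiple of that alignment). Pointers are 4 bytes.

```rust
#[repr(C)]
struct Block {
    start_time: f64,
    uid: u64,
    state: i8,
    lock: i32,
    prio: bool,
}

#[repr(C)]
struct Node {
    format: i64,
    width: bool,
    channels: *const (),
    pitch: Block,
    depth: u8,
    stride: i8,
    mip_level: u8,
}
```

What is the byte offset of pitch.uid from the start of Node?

24

Block: @0: start_time [8B, align 8] → 8; @8: uid [8B, align 8] → 16; @16: state [1B, align 1] → 17; +3 pad (align 4); @20: lock [4B, align 4] → 24; @24: prio [1B, align 1] → 25; +7 tail pad (align 8); size 32, align 8
@0: format [8B, align 8] → 8
@8: width [1B, align 1] → 9
+3 pad (align 4)
@12: channels [4B, align 4] → 16
@16: pitch [32B, align 8] → 48
within Block: uid at 8
16 + 8 = 24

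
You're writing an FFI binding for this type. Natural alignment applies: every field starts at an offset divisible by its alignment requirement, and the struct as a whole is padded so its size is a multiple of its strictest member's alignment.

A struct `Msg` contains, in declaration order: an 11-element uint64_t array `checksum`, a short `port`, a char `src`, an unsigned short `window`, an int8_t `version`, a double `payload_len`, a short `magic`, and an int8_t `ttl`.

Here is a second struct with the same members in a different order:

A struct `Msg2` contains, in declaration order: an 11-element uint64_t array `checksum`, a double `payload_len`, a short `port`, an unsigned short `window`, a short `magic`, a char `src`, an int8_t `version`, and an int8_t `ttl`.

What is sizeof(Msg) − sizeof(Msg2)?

0

0..88  checksum  (88B, 8-aligned)
88..90  port  (2B, 2-aligned)
90..91  src  (1B, 1-aligned)
91..92  -- padding (1B)
92..94  window  (2B, 2-aligned)
94..95  version  (1B, 1-aligned)
95..96  -- padding (1B)
96..104  payload_len  (8B, 8-aligned)
104..106  magic  (2B, 2-aligned)
106..107  ttl  (1B, 1-aligned)
107..112  -- tail padding (5B)
sizeof = 112, alignof = 8
— Msg2 —
0..88  checksum  (88B, 8-aligned)
88..96  payload_len  (8B, 8-aligned)
96..98  port  (2B, 2-aligned)
98..100  window  (2B, 2-aligned)
100..102  magic  (2B, 2-aligned)
102..103  src  (1B, 1-aligned)
103..104  version  (1B, 1-aligned)
104..105  ttl  (1B, 1-aligned)
105..112  -- tail padding (7B)
sizeof = 112, alignof = 8
112 − 112 = 0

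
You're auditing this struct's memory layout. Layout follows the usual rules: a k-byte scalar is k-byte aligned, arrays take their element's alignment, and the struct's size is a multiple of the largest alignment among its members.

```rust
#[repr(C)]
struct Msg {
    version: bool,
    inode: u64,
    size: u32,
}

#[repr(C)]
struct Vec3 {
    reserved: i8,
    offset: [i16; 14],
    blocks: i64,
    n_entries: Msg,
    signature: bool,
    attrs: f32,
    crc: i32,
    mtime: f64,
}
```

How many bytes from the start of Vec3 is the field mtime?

80

Msg: 0..1  version  (1B, 1-aligned); 1..8  -- padding (7B); 8..16  inode  (8B, 8-aligned); 16..20  size  (4B, 4-aligned); 20..24  -- tail padding (4B); sizeof = 24, alignof = 8
0..1  reserved  (1B, 1-aligned)
1..2  -- padding (1B)
2..30  offset  (28B, 2-aligned)
30..32  -- padding (2B)
32..40  blocks  (8B, 8-aligned)
40..64  n_entries  (24B, 8-aligned)
64..65  signature  (1B, 1-aligned)
65..68  -- padding (3B)
68..72  attrs  (4B, 4-aligned)
72..76  crc  (4B, 4-aligned)
76..80  -- padding (4B)
80..88  mtime  (8B, 8-aligned)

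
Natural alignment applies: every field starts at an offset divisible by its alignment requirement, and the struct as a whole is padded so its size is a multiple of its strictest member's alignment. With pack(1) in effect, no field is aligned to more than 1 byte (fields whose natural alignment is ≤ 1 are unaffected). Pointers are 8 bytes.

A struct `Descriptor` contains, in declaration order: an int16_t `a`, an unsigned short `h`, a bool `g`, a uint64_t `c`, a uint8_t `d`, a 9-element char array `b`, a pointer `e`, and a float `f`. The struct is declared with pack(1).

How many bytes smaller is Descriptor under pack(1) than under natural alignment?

13

natural layout:
  a at 0 (size 2, align 2) → ends 2
  h at 2 (size 2, align 2) → ends 4
  g at 4 (size 1, align 1) → ends 5
  pad 3 to align 8 for c
  c at 8 (size 8, align 8) → ends 16
  d at 16 (size 1, align 1) → ends 17
  b at 17 (size 9, align 1) → ends 26
  pad 6 to align 8 for e
  e at 32 (size 8, align 8) → ends 40
  f at 40 (size 4, align 4) → ends 44
  tail pad 4 to reach multiple of 8
  total 48 bytes, alignment 8
packed(1) layout:
  a at 0 (size 2, align 1) → ends 2
  h at 2 (size 2, align 1) → ends 4
  g at 4 (size 1, align 1) → ends 5
  c at 5 (size 8, align 1) → ends 13
  d at 13 (size 1, align 1) → ends 14
  b at 14 (size 9, align 1) → ends 23
  e at 23 (size 8, align 1) → ends 31
  f at 31 (size 4, align 1) → ends 35
  total 35 bytes, alignment 1
48 − 35 = 13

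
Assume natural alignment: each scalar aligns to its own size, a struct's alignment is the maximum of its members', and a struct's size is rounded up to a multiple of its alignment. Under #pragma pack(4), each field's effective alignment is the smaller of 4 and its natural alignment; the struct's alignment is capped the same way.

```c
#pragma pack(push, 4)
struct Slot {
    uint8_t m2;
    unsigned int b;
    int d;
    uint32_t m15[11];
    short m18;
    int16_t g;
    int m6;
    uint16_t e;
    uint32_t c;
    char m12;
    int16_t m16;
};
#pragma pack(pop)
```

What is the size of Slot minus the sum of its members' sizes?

6

@0: m2 [1B, align 1] → 1
+3 pad (align 4)
@4: b [4B, align 4] → 8
@8: d [4B, align 4] → 12
@12: m15 [44B, align 4] → 56
@56: m18 [2B, align 2] → 58
@58: g [2B, align 2] → 60
@60: m6 [4B, align 4] → 64
@64: e [2B, align 2] → 66
+2 pad (align 4)
@68: c [4B, align 4] → 72
@72: m12 [1B, align 1] → 73
+1 pad (align 2)
@74: m16 [2B, align 2] → 76
size 76, align 4
data bytes 70, size 76 → padding 6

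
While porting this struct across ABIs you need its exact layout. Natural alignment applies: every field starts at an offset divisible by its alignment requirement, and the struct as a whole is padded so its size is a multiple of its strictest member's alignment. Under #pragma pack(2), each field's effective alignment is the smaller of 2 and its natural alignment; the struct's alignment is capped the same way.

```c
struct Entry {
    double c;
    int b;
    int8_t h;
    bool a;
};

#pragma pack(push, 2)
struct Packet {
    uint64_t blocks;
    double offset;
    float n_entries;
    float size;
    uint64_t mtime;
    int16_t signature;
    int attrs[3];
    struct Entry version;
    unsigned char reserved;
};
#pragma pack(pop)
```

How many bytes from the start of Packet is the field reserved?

Entry: @0: c [8B, align 8] → 8; @8: b [4B, align 4] → 12; @12: h [1B, align 1] → 13; @13: a [1B, align 1] → 14; +2 tail pad (align 8); size 16, align 8
@0: blocks [8B, align 2] → 8
@8: offset [8B, align 2] → 16
@16: n_entries [4B, align 2] → 20
@20: size [4B, align 2] → 24
@24: mtime [8B, align 2] → 32
@32: signature [2B, align 2] → 34
@34: attrs [12B, align 2] → 46
@46: version [16B, align 2] → 62
@62: reserved [1B, align 1] → 63

62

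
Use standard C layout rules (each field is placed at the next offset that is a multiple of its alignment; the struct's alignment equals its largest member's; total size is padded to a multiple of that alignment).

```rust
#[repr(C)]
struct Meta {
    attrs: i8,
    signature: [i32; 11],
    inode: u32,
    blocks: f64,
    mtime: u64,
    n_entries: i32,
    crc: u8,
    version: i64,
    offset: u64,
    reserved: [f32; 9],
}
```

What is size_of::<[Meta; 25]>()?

0..1  attrs  (1B, 1-aligned)
1..4  -- padding (3B)
4..48  signature  (44B, 4-aligned)
48..52  inode  (4B, 4-aligned)
52..56  -- padding (4B)
56..64  blocks  (8B, 8-aligned)
64..72  mtime  (8B, 8-aligned)
72..76  n_entries  (4B, 4-aligned)
76..77  crc  (1B, 1-aligned)
77..80  -- padding (3B)
80..88  version  (8B, 8-aligned)
88..96  offset  (8B, 8-aligned)
96..132  reserved  (36B, 4-aligned)
132..136  -- tail padding (4B)
sizeof = 136, alignof = 8
array of 25: 25 × 136 = 3400

3400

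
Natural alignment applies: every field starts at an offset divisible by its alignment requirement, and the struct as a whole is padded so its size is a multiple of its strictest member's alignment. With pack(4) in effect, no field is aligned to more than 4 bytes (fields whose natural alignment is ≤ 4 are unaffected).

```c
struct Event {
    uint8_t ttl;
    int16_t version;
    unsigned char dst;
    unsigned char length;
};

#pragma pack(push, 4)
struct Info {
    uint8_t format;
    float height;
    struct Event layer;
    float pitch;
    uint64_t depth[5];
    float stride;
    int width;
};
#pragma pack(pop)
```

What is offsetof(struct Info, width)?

64

Event: ttl at 0 (size 1, align 1) → ends 1; pad 1 to align 2 for version; version at 2 (size 2, align 2) → ends 4; dst at 4 (size 1, align 1) → ends 5; length at 5 (size 1, align 1) → ends 6; total 6 bytes, alignment 2
format at 0 (size 1, align 1) → ends 1
pad 3 to align 4 for height
height at 4 (size 4, align 4) → ends 8
layer at 8 (size 6, align 2) → ends 14
pad 2 to align 4 for pitch
pitch at 16 (size 4, align 4) → ends 20
depth at 20 (size 40, align 4) → ends 60
stride at 60 (size 4, align 4) → ends 64
width at 64 (size 4, align 4) → ends 68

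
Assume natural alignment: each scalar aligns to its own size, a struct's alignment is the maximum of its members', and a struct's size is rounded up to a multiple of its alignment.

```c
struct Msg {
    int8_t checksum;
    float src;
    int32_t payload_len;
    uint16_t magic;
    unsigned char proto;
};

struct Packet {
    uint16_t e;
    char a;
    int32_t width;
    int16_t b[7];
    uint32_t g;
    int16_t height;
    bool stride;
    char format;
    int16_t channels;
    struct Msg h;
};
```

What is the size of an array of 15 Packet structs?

Msg: 0..1  checksum  (1B, 1-aligned); 1..4  -- padding (3B); 4..8  src  (4B, 4-aligned); 8..12  payload_len  (4B, 4-aligned); 12..14  magic  (2B, 2-aligned); 14..15  proto  (1B, 1-aligned); 15..16  -- tail padding (1B); sizeof = 16, alignof = 4
0..2  e  (2B, 2-aligned)
2..3  a  (1B, 1-aligned)
3..4  -- padding (1B)
4..8  width  (4B, 4-aligned)
8..22  b  (14B, 2-aligned)
22..24  -- padding (2B)
24..28  g  (4B, 4-aligned)
28..30  height  (2B, 2-aligned)
30..31  stride  (1B, 1-aligned)
31..32  format  (1B, 1-aligned)
32..34  channels  (2B, 2-aligned)
34..36  -- padding (2B)
36..52  h  (16B, 4-aligned)
sizeof = 52, alignof = 4
array of 15: 15 × 52 = 780

780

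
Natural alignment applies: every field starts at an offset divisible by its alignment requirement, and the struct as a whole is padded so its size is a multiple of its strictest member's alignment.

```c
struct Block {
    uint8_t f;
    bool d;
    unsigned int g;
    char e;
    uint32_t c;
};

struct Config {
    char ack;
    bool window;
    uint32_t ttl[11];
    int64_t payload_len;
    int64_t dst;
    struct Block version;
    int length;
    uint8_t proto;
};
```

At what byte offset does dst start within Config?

Block: 0..1  f  (1B, 1-aligned); 1..2  d  (1B, 1-aligned); 2..4  -- padding (2B); 4..8  g  (4B, 4-aligned); 8..9  e  (1B, 1-aligned); 9..12  -- padding (3B); 12..16  c  (4B, 4-aligned); sizeof = 16, alignof = 4
0..1  ack  (1B, 1-aligned)
1..2  window  (1B, 1-aligned)
2..4  -- padding (2B)
4..48  ttl  (44B, 4-aligned)
48..56  payload_len  (8B, 8-aligned)
56..64  dst  (8B, 8-aligned)

56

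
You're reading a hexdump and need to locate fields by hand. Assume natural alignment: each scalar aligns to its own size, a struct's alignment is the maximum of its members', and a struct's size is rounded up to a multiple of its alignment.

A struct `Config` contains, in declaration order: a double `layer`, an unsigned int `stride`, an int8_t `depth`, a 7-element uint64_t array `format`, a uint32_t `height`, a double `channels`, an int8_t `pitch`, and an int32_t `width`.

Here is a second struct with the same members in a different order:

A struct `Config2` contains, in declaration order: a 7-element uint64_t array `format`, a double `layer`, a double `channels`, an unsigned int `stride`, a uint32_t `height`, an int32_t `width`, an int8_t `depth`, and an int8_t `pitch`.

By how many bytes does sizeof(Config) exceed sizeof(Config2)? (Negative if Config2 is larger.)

8

0..8  layer  (8B, 8-aligned)
8..12  stride  (4B, 4-aligned)
12..13  depth  (1B, 1-aligned)
13..16  -- padding (3B)
16..72  format  (56B, 8-aligned)
72..76  height  (4B, 4-aligned)
76..80  -- padding (4B)
80..88  channels  (8B, 8-aligned)
88..89  pitch  (1B, 1-aligned)
89..92  -- padding (3B)
92..96  width  (4B, 4-aligned)
sizeof = 96, alignof = 8
— Config2 —
0..56  format  (56B, 8-aligned)
56..64  layer  (8B, 8-aligned)
64..72  channels  (8B, 8-aligned)
72..76  stride  (4B, 4-aligned)
76..80  height  (4B, 4-aligned)
80..84  width  (4B, 4-aligned)
84..85  depth  (1B, 1-aligned)
85..86  pitch  (1B, 1-aligned)
86..88  -- tail padding (2B)
sizeof = 88, alignof = 8
96 − 88 = 8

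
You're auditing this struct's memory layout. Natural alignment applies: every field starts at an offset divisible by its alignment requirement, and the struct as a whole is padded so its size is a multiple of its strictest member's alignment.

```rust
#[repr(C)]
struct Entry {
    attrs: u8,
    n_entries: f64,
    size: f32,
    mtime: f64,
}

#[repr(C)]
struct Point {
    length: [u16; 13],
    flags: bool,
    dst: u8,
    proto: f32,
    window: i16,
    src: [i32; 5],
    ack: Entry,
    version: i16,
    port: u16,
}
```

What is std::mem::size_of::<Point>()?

96 bytes

Entry: @0: attrs [1B, align 1] → 1; +7 pad (align 8); @8: n_entries [8B, align 8] → 16; @16: size [4B, align 4] → 20; +4 pad (align 8); @24: mtime [8B, align 8] → 32; size 32, align 8
@0: length [26B, align 2] → 26
@26: flags [1B, align 1] → 27
@27: dst [1B, align 1] → 28
@28: proto [4B, align 4] → 32
@32: window [2B, align 2] → 34
+2 pad (align 4)
@36: src [20B, align 4] → 56
@56: ack [32B, align 8] → 88
@88: version [2B, align 2] → 90
@90: port [2B, align 2] → 92
+4 tail pad (align 8)
size 96, align 8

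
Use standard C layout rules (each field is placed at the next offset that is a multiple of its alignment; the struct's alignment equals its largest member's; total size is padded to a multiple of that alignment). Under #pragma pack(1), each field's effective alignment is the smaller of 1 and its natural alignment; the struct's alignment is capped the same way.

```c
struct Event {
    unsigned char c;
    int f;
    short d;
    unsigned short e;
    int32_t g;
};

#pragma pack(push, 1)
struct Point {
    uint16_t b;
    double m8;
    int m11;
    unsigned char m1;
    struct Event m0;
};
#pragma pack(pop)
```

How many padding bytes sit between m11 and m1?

0

Event: 0..1  c  (1B, 1-aligned); 1..4  -- padding (3B); 4..8  f  (4B, 4-aligned); 8..10  d  (2B, 2-aligned); 10..12  e  (2B, 2-aligned); 12..16  g  (4B, 4-aligned); sizeof = 16, alignof = 4
0..2  b  (2B, 1-aligned)
2..10  m8  (8B, 1-aligned)
10..14  m11  (4B, 1-aligned)
14..15  m1  (1B, 1-aligned)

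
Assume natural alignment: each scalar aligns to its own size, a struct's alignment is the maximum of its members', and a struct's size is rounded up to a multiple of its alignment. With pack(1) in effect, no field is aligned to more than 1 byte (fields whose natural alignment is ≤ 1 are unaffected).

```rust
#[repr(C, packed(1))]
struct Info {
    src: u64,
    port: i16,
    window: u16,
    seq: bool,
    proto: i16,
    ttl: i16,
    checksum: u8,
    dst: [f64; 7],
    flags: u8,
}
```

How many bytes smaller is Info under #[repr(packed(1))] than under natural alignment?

natural layout:
  src at 0 (size 8, align 8) → ends 8
  port at 8 (size 2, align 2) → ends 10
  window at 10 (size 2, align 2) → ends 12
  seq at 12 (size 1, align 1) → ends 13
  pad 1 to align 2 for proto
  proto at 14 (size 2, align 2) → ends 16
  ttl at 16 (size 2, align 2) → ends 18
  checksum at 18 (size 1, align 1) → ends 19
  pad 5 to align 8 for dst
  dst at 24 (size 56, align 8) → ends 80
  flags at 80 (size 1, align 1) → ends 81
  tail pad 7 to reach multiple of 8
  total 88 bytes, alignment 8
packed(1) layout:
  src at 0 (size 8, align 1) → ends 8
  port at 8 (size 2, align 1) → ends 10
  window at 10 (size 2, align 1) → ends 12
  seq at 12 (size 1, align 1) → ends 13
  proto at 13 (size 2, align 1) → ends 15
  ttl at 15 (size 2, align 1) → ends 17
  checksum at 17 (size 1, align 1) → ends 18
  dst at 18 (size 56, align 1) → ends 74
  flags at 74 (size 1, align 1) → ends 75
  total 75 bytes, alignment 1
88 − 75 = 13

13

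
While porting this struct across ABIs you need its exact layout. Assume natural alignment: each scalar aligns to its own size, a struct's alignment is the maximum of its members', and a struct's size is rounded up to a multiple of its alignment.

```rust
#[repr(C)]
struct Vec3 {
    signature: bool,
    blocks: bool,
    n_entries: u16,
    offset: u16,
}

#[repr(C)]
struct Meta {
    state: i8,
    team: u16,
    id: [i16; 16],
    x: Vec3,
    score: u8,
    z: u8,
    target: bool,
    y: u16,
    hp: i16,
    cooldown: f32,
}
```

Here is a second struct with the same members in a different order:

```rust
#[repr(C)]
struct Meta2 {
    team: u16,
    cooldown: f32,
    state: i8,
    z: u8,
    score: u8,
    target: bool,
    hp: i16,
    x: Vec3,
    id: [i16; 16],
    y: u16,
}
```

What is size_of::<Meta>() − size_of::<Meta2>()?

Vec3: @0: signature [1B, align 1] → 1; @1: blocks [1B, align 1] → 2; @2: n_entries [2B, align 2] → 4; @4: offset [2B, align 2] → 6; size 6, align 2
@0: state [1B, align 1] → 1
+1 pad (align 2)
@2: team [2B, align 2] → 4
@4: id [32B, align 2] → 36
@36: x [6B, align 2] → 42
@42: score [1B, align 1] → 43
@43: z [1B, align 1] → 44
@44: target [1B, align 1] → 45
+1 pad (align 2)
@46: y [2B, align 2] → 48
@48: hp [2B, align 2] → 50
+2 pad (align 4)
@52: cooldown [4B, align 4] → 56
size 56, align 4
— Meta2 —
@0: team [2B, align 2] → 2
+2 pad (align 4)
@4: cooldown [4B, align 4] → 8
@8: state [1B, align 1] → 9
@9: z [1B, align 1] → 10
@10: score [1B, align 1] → 11
@11: target [1B, align 1] → 12
@12: hp [2B, align 2] → 14
@14: x [6B, align 2] → 20
@20: id [32B, align 2] → 52
@52: y [2B, align 2] → 54
+2 tail pad (align 4)
size 56, align 4
56 − 56 = 0

0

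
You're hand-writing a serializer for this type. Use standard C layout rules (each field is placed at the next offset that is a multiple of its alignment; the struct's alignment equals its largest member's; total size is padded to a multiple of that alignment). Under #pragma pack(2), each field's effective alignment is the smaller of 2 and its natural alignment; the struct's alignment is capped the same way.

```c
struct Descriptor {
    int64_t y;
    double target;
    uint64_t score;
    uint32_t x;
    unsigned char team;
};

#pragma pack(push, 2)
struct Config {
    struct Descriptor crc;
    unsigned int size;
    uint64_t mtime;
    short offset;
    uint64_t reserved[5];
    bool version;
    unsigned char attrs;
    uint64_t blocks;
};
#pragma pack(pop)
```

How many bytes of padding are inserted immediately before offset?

Descriptor: 0..8  y  (8B, 8-aligned); 8..16  target  (8B, 8-aligned); 16..24  score  (8B, 8-aligned); 24..28  x  (4B, 4-aligned); 28..29  team  (1B, 1-aligned); 29..32  -- tail padding (3B); sizeof = 32, alignof = 8
0..32  crc  (32B, 2-aligned)
32..36  size  (4B, 2-aligned)
36..44  mtime  (8B, 2-aligned)
44..46  offset  (2B, 2-aligned)

0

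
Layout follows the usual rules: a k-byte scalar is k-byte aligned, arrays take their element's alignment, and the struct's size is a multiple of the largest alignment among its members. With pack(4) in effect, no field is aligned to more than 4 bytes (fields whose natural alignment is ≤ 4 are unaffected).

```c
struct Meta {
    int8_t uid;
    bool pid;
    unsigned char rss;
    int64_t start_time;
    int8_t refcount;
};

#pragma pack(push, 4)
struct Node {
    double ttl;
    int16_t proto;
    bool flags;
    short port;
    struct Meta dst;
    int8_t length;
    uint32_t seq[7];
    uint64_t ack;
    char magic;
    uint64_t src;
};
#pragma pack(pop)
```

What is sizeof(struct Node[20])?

Meta: uid at 0 (size 1, align 1) → ends 1; pid at 1 (size 1, align 1) → ends 2; rss at 2 (size 1, align 1) → ends 3; pad 5 to align 8 for start_time; start_time at 8 (size 8, align 8) → ends 16; refcount at 16 (size 1, align 1) → ends 17; tail pad 7 to reach multiple of 8; total 24 bytes, alignment 8
ttl at 0 (size 8, align 4) → ends 8
proto at 8 (size 2, align 2) → ends 10
flags at 10 (size 1, align 1) → ends 11
pad 1 to align 2 for port
port at 12 (size 2, align 2) → ends 14
pad 2 to align 4 for dst
dst at 16 (size 24, align 4) → ends 40
length at 40 (size 1, align 1) → ends 41
pad 3 to align 4 for seq
seq at 44 (size 28, align 4) → ends 72
ack at 72 (size 8, align 4) → ends 80
magic at 80 (size 1, align 1) → ends 81
pad 3 to align 4 for src
src at 84 (size 8, align 4) → ends 92
total 92 bytes, alignment 4
array of 20: 20 × 92 = 1840

1840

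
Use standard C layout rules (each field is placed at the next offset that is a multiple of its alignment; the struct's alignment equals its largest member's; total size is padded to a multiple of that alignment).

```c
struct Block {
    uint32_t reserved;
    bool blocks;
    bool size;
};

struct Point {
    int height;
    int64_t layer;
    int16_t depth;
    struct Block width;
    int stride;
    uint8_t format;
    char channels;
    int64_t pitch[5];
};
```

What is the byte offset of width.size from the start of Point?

25

Block: reserved at 0 (size 4, align 4) → ends 4; blocks at 4 (size 1, align 1) → ends 5; size at 5 (size 1, align 1) → ends 6; tail pad 2 to reach multiple of 4; total 8 bytes, alignment 4
height at 0 (size 4, align 4) → ends 4
pad 4 to align 8 for layer
layer at 8 (size 8, align 8) → ends 16
depth at 16 (size 2, align 2) → ends 18
pad 2 to align 4 for width
width at 20 (size 8, align 4) → ends 28
within Block: size at 5
20 + 5 = 25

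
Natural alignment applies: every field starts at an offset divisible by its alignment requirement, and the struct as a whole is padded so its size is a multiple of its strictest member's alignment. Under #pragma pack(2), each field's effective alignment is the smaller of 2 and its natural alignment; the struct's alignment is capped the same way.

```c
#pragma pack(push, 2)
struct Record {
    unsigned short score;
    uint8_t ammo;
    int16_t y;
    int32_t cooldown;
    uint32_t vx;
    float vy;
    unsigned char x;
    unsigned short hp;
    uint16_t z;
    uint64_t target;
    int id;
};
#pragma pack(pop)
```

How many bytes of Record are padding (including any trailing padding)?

@0: score [2B, align 2] → 2
@2: ammo [1B, align 1] → 3
+1 pad (align 2)
@4: y [2B, align 2] → 6
@6: cooldown [4B, align 2] → 10
@10: vx [4B, align 2] → 14
@14: vy [4B, align 2] → 18
@18: x [1B, align 1] → 19
+1 pad (align 2)
@20: hp [2B, align 2] → 22
@22: z [2B, align 2] → 24
@24: target [8B, align 2] → 32
@32: id [4B, align 2] → 36
size 36, align 2
data bytes 34, size 36 → padding 2

2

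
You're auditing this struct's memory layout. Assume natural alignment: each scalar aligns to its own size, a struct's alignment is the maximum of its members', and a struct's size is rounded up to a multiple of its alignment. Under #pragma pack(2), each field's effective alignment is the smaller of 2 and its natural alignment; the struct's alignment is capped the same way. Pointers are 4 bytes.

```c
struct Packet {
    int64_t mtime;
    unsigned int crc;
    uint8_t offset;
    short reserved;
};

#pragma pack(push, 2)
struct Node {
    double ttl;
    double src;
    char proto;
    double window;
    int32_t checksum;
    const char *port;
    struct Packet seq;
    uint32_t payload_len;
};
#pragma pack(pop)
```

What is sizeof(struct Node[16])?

Packet: mtime at 0 (size 8, align 8) → ends 8; crc at 8 (size 4, align 4) → ends 12; offset at 12 (size 1, align 1) → ends 13; pad 1 to align 2 for reserved; reserved at 14 (size 2, align 2) → ends 16; total 16 bytes, alignment 8
ttl at 0 (size 8, align 2) → ends 8
src at 8 (size 8, align 2) → ends 16
proto at 16 (size 1, align 1) → ends 17
pad 1 to align 2 for window
window at 18 (size 8, align 2) → ends 26
checksum at 26 (size 4, align 2) → ends 30
port at 30 (size 4, align 2) → ends 34
seq at 34 (size 16, align 2) → ends 50
payload_len at 50 (size 4, align 2) → ends 54
total 54 bytes, alignment 2
array of 16: 16 × 54 = 864

864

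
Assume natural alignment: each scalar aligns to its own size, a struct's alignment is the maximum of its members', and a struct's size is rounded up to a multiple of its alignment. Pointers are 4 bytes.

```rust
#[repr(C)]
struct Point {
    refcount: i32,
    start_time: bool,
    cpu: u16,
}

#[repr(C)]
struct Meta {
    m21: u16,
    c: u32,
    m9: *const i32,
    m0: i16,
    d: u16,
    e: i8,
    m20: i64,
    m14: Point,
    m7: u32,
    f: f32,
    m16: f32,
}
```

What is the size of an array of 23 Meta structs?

Point: refcount at 0 (size 4, align 4) → ends 4; start_time at 4 (size 1, align 1) → ends 5; pad 1 to align 2 for cpu; cpu at 6 (size 2, align 2) → ends 8; total 8 bytes, alignment 4
m21 at 0 (size 2, align 2) → ends 2
pad 2 to align 4 for c
c at 4 (size 4, align 4) → ends 8
m9 at 8 (size 4, align 4) → ends 12
m0 at 12 (size 2, align 2) → ends 14
d at 14 (size 2, align 2) → ends 16
e at 16 (size 1, align 1) → ends 17
pad 7 to align 8 for m20
m20 at 24 (size 8, align 8) → ends 32
m14 at 32 (size 8, align 4) → ends 40
m7 at 40 (size 4, align 4) → ends 44
f at 44 (size 4, align 4) → ends 48
m16 at 48 (size 4, align 4) → ends 52
tail pad 4 to reach multiple of 8
total 56 bytes, alignment 8
array of 23: 23 × 56 = 1288

1288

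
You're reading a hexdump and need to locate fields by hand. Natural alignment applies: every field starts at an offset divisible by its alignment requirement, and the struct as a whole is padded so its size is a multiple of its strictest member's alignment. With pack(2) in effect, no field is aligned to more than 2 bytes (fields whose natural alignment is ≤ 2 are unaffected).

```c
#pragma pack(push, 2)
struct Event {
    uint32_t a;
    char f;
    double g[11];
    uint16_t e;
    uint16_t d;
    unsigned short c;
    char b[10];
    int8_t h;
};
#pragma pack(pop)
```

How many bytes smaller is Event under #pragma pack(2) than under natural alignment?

natural layout:
  a at 0 (size 4, align 4) → ends 4
  f at 4 (size 1, align 1) → ends 5
  pad 3 to align 8 for g
  g at 8 (size 88, align 8) → ends 96
  e at 96 (size 2, align 2) → ends 98
  d at 98 (size 2, align 2) → ends 100
  c at 100 (size 2, align 2) → ends 102
  b at 102 (size 10, align 1) → ends 112
  h at 112 (size 1, align 1) → ends 113
  tail pad 7 to reach multiple of 8
  total 120 bytes, alignment 8
packed(2) layout:
  a at 0 (size 4, align 2) → ends 4
  f at 4 (size 1, align 1) → ends 5
  pad 1 to align 2 for g
  g at 6 (size 88, align 2) → ends 94
  e at 94 (size 2, align 2) → ends 96
  d at 96 (size 2, align 2) → ends 98
  c at 98 (size 2, align 2) → ends 100
  b at 100 (size 10, align 1) → ends 110
  h at 110 (size 1, align 1) → ends 111
  tail pad 1 to reach multiple of 2
  total 112 bytes, alignment 2
120 − 112 = 8

8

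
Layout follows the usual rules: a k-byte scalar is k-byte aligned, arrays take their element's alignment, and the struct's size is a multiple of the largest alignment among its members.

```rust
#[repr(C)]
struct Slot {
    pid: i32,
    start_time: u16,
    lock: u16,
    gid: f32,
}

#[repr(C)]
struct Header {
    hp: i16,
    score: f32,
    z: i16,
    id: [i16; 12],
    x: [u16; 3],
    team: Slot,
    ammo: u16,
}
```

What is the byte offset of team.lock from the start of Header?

46

Slot: pid at 0 (size 4, align 4) → ends 4; start_time at 4 (size 2, align 2) → ends 6; lock at 6 (size 2, align 2) → ends 8; gid at 8 (size 4, align 4) → ends 12; total 12 bytes, alignment 4
hp at 0 (size 2, align 2) → ends 2
pad 2 to align 4 for score
score at 4 (size 4, align 4) → ends 8
z at 8 (size 2, align 2) → ends 10
id at 10 (size 24, align 2) → ends 34
x at 34 (size 6, align 2) → ends 40
team at 40 (size 12, align 4) → ends 52
within Slot: lock at 6
40 + 6 = 46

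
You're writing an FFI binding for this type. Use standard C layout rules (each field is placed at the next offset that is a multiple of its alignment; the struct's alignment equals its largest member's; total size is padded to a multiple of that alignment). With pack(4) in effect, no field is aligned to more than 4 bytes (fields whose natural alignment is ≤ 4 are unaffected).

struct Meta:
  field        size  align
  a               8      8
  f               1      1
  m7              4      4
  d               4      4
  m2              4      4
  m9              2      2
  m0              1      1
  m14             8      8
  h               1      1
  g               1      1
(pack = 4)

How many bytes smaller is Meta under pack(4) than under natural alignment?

8

natural layout:
  0..8  a  (8B, 8-aligned)
  8..9  f  (1B, 1-aligned)
  9..12  -- padding (3B)
  12..16  m7  (4B, 4-aligned)
  16..20  d  (4B, 4-aligned)
  20..24  m2  (4B, 4-aligned)
  24..26  m9  (2B, 2-aligned)
  26..27  m0  (1B, 1-aligned)
  27..32  -- padding (5B)
  32..40  m14  (8B, 8-aligned)
  40..41  h  (1B, 1-aligned)
  41..42  g  (1B, 1-aligned)
  42..48  -- tail padding (6B)
  sizeof = 48, alignof = 8
packed(4) layout:
  0..8  a  (8B, 4-aligned)
  8..9  f  (1B, 1-aligned)
  9..12  -- padding (3B)
  12..16  m7  (4B, 4-aligned)
  16..20  d  (4B, 4-aligned)
  20..24  m2  (4B, 4-aligned)
  24..26  m9  (2B, 2-aligned)
  26..27  m0  (1B, 1-aligned)
  27..28  -- padding (1B)
  28..36  m14  (8B, 4-aligned)
  36..37  h  (1B, 1-aligned)
  37..38  g  (1B, 1-aligned)
  38..40  -- tail padding (2B)
  sizeof = 40, alignof = 4
48 − 40 = 8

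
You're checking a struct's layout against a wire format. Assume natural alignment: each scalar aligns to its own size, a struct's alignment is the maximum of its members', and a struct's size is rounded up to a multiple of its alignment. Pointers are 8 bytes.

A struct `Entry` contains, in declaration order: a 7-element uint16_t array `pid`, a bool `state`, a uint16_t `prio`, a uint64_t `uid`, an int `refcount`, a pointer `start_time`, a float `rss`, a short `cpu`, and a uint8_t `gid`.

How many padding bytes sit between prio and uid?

@0: pid [14B, align 2] → 14
@14: state [1B, align 1] → 15
+1 pad (align 2)
@16: prio [2B, align 2] → 18
+6 pad (align 8)
@24: uid [8B, align 8] → 32

6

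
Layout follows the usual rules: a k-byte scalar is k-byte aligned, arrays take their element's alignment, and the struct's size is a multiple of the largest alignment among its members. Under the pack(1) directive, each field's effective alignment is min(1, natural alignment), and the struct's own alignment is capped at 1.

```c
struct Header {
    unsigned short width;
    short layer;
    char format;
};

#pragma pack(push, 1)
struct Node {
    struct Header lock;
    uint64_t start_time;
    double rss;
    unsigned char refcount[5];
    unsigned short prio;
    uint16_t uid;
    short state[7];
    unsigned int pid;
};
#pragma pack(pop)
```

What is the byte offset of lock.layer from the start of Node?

Header: width at 0 (size 2, align 2) → ends 2; layer at 2 (size 2, align 2) → ends 4; format at 4 (size 1, align 1) → ends 5; tail pad 1 to reach multiple of 2; total 6 bytes, alignment 2
lock at 0 (size 6, align 1) → ends 6
within Header: layer at 2
0 + 2 = 2

2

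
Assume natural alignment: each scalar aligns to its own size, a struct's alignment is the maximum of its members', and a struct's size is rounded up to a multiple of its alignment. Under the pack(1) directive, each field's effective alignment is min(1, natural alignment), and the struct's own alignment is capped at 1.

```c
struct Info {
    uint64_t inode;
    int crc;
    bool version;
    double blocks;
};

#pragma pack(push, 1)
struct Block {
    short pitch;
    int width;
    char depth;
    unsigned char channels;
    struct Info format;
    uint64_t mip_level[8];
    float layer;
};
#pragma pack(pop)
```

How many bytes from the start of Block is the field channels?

Info: inode at 0 (size 8, align 8) → ends 8; crc at 8 (size 4, align 4) → ends 12; version at 12 (size 1, align 1) → ends 13; pad 3 to align 8 for blocks; blocks at 16 (size 8, align 8) → ends 24; total 24 bytes, alignment 8
pitch at 0 (size 2, align 1) → ends 2
width at 2 (size 4, align 1) → ends 6
depth at 6 (size 1, align 1) → ends 7
channels at 7 (size 1, align 1) → ends 8

7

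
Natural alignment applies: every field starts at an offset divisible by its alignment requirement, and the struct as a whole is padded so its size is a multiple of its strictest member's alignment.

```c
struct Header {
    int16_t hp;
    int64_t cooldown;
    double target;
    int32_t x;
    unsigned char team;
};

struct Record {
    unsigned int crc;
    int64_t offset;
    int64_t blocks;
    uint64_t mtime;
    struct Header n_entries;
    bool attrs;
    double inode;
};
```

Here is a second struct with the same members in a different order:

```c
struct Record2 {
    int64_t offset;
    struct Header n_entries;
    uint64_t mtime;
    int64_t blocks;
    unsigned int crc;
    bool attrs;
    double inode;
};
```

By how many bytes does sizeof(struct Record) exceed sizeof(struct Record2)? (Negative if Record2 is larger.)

Header: @0: hp [2B, align 2] → 2; +6 pad (align 8); @8: cooldown [8B, align 8] → 16; @16: target [8B, align 8] → 24; @24: x [4B, align 4] → 28; @28: team [1B, align 1] → 29; +3 tail pad (align 8); size 32, align 8
@0: crc [4B, align 4] → 4
+4 pad (align 8)
@8: offset [8B, align 8] → 16
@16: blocks [8B, align 8] → 24
@24: mtime [8B, align 8] → 32
@32: n_entries [32B, align 8] → 64
@64: attrs [1B, align 1] → 65
+7 pad (align 8)
@72: inode [8B, align 8] → 80
size 80, align 8
— Record2 —
@0: offset [8B, align 8] → 8
@8: n_entries [32B, align 8] → 40
@40: mtime [8B, align 8] → 48
@48: blocks [8B, align 8] → 56
@56: crc [4B, align 4] → 60
@60: attrs [1B, align 1] → 61
+3 pad (align 8)
@64: inode [8B, align 8] → 72
size 72, align 8
80 − 72 = 8

8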